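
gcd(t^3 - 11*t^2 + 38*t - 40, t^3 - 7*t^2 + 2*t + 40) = t^2 - 9*t + 20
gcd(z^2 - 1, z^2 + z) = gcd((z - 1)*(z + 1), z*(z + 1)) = z + 1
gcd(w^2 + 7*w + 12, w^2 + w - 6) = w + 3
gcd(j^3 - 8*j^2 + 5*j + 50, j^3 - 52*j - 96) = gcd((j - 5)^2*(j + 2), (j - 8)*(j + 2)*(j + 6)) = j + 2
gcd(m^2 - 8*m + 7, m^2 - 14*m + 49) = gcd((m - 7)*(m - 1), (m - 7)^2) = m - 7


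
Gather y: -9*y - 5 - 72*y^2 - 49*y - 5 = -72*y^2 - 58*y - 10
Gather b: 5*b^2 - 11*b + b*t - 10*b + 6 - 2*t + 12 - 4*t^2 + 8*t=5*b^2 + b*(t - 21) - 4*t^2 + 6*t + 18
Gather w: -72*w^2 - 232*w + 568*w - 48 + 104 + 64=-72*w^2 + 336*w + 120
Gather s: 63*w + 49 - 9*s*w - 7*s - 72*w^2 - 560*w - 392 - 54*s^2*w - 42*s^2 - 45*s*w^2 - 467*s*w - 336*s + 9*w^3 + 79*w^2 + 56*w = s^2*(-54*w - 42) + s*(-45*w^2 - 476*w - 343) + 9*w^3 + 7*w^2 - 441*w - 343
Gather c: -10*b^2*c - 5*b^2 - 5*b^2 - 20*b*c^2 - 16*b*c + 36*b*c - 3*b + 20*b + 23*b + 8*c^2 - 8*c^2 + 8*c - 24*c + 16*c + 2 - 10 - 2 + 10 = -10*b^2 - 20*b*c^2 + 40*b + c*(-10*b^2 + 20*b)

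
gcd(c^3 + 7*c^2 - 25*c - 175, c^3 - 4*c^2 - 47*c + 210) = c^2 + 2*c - 35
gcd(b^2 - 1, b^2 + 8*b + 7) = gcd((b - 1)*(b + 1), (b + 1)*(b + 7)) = b + 1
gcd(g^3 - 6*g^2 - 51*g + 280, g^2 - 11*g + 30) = g - 5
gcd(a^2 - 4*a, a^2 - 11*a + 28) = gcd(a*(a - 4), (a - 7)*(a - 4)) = a - 4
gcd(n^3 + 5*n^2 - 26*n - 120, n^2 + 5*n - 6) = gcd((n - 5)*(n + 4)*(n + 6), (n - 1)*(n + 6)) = n + 6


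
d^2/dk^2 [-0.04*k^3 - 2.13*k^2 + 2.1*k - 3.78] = -0.24*k - 4.26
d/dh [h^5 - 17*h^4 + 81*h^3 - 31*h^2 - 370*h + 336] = 5*h^4 - 68*h^3 + 243*h^2 - 62*h - 370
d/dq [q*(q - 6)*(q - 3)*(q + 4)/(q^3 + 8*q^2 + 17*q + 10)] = (q^6 + 16*q^5 + 29*q^4 - 274*q^3 - 1032*q^2 - 360*q + 720)/(q^6 + 16*q^5 + 98*q^4 + 292*q^3 + 449*q^2 + 340*q + 100)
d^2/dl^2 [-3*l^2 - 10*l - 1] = -6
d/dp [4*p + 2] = 4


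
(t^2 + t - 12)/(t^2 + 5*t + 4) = (t - 3)/(t + 1)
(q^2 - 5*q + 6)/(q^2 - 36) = (q^2 - 5*q + 6)/(q^2 - 36)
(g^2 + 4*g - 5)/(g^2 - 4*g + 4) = (g^2 + 4*g - 5)/(g^2 - 4*g + 4)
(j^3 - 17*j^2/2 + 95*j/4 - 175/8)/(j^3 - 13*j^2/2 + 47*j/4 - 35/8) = (2*j - 5)/(2*j - 1)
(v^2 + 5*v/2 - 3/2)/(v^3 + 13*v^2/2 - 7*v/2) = (v + 3)/(v*(v + 7))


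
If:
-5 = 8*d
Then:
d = -5/8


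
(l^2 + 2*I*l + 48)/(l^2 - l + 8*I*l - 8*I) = (l - 6*I)/(l - 1)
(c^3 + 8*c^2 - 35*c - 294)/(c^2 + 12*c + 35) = (c^2 + c - 42)/(c + 5)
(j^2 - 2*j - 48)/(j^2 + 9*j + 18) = (j - 8)/(j + 3)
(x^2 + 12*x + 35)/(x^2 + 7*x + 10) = (x + 7)/(x + 2)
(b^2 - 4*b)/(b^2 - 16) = b/(b + 4)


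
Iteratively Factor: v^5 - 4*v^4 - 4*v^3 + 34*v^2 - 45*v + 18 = (v - 1)*(v^4 - 3*v^3 - 7*v^2 + 27*v - 18) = (v - 2)*(v - 1)*(v^3 - v^2 - 9*v + 9) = (v - 2)*(v - 1)*(v + 3)*(v^2 - 4*v + 3) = (v - 2)*(v - 1)^2*(v + 3)*(v - 3)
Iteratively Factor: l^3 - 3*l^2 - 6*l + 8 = (l - 1)*(l^2 - 2*l - 8) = (l - 4)*(l - 1)*(l + 2)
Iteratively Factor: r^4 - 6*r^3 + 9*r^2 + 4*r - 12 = (r - 2)*(r^3 - 4*r^2 + r + 6) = (r - 2)*(r + 1)*(r^2 - 5*r + 6) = (r - 3)*(r - 2)*(r + 1)*(r - 2)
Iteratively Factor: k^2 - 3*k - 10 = (k + 2)*(k - 5)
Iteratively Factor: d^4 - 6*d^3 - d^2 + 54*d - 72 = (d - 3)*(d^3 - 3*d^2 - 10*d + 24) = (d - 3)*(d + 3)*(d^2 - 6*d + 8) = (d - 3)*(d - 2)*(d + 3)*(d - 4)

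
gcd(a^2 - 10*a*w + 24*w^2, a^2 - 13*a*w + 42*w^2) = -a + 6*w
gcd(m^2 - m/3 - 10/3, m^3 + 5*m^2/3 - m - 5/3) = m + 5/3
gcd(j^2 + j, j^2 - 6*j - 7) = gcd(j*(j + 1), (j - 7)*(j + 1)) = j + 1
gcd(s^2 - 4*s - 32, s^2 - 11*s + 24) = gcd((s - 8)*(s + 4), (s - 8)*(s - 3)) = s - 8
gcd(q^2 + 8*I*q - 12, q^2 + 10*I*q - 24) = q + 6*I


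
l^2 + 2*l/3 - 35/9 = (l - 5/3)*(l + 7/3)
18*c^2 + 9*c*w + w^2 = (3*c + w)*(6*c + w)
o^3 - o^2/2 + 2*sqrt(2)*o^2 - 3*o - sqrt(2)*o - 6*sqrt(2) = (o - 2)*(o + 3/2)*(o + 2*sqrt(2))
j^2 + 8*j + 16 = (j + 4)^2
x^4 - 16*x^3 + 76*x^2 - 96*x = x*(x - 8)*(x - 6)*(x - 2)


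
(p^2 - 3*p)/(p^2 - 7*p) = (p - 3)/(p - 7)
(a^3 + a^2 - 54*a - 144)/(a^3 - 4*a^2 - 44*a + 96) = (a + 3)/(a - 2)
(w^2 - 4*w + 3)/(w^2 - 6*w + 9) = (w - 1)/(w - 3)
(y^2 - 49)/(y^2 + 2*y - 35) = (y - 7)/(y - 5)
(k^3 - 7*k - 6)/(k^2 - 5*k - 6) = (k^2 - k - 6)/(k - 6)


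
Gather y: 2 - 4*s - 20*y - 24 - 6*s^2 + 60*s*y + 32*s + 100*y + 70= -6*s^2 + 28*s + y*(60*s + 80) + 48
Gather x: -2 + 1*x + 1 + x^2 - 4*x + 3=x^2 - 3*x + 2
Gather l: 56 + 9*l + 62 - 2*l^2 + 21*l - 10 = -2*l^2 + 30*l + 108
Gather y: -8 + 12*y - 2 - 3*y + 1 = 9*y - 9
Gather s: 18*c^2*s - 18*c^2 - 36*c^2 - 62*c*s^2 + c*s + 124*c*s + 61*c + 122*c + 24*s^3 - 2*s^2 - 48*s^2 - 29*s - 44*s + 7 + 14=-54*c^2 + 183*c + 24*s^3 + s^2*(-62*c - 50) + s*(18*c^2 + 125*c - 73) + 21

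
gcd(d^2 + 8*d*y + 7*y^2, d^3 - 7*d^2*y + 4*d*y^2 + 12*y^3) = d + y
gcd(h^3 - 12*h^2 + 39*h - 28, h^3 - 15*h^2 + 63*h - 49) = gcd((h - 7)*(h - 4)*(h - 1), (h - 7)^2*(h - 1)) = h^2 - 8*h + 7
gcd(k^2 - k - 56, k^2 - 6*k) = 1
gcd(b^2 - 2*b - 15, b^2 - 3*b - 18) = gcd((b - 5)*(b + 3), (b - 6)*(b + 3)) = b + 3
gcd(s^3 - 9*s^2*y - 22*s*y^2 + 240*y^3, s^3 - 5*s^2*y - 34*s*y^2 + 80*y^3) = -s^2 + 3*s*y + 40*y^2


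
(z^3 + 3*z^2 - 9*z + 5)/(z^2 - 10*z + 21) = (z^3 + 3*z^2 - 9*z + 5)/(z^2 - 10*z + 21)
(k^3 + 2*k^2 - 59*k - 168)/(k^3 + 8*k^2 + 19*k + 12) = (k^2 - k - 56)/(k^2 + 5*k + 4)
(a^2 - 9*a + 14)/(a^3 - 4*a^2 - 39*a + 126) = (a - 2)/(a^2 + 3*a - 18)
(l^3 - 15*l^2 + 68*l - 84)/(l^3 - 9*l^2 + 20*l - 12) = (l - 7)/(l - 1)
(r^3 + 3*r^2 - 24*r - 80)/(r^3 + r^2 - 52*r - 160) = (r^2 - r - 20)/(r^2 - 3*r - 40)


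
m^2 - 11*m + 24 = (m - 8)*(m - 3)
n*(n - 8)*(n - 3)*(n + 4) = n^4 - 7*n^3 - 20*n^2 + 96*n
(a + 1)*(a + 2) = a^2 + 3*a + 2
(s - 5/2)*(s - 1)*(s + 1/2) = s^3 - 3*s^2 + 3*s/4 + 5/4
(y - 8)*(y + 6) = y^2 - 2*y - 48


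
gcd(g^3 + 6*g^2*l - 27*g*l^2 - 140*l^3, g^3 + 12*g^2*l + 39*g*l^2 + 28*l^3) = g^2 + 11*g*l + 28*l^2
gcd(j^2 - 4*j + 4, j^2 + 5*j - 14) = j - 2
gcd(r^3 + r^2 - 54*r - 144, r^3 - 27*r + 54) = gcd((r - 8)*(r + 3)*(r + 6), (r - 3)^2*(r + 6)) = r + 6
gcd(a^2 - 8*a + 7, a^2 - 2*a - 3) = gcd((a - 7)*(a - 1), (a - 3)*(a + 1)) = 1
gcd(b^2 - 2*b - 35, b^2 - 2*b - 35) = b^2 - 2*b - 35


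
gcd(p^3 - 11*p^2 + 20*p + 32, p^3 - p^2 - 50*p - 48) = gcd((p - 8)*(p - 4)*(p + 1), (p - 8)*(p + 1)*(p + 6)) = p^2 - 7*p - 8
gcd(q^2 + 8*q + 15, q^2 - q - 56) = 1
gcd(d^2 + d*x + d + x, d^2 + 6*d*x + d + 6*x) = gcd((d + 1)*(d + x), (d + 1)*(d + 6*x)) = d + 1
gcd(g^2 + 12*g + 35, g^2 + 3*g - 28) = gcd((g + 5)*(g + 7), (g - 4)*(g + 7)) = g + 7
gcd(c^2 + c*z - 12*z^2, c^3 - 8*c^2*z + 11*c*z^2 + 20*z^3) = 1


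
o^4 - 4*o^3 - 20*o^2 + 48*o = o*(o - 6)*(o - 2)*(o + 4)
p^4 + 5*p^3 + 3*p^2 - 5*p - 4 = (p - 1)*(p + 1)^2*(p + 4)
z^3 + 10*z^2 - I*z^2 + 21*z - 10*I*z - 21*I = (z + 3)*(z + 7)*(z - I)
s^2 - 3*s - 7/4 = (s - 7/2)*(s + 1/2)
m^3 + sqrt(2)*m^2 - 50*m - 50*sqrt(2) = (m - 5*sqrt(2))*(m + sqrt(2))*(m + 5*sqrt(2))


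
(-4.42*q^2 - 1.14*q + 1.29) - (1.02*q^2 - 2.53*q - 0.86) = -5.44*q^2 + 1.39*q + 2.15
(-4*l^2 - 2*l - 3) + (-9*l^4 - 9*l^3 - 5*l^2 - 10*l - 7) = -9*l^4 - 9*l^3 - 9*l^2 - 12*l - 10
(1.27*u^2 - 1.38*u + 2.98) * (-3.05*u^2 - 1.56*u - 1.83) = -3.8735*u^4 + 2.2278*u^3 - 9.2603*u^2 - 2.1234*u - 5.4534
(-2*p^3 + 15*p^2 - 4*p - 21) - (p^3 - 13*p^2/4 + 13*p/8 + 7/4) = -3*p^3 + 73*p^2/4 - 45*p/8 - 91/4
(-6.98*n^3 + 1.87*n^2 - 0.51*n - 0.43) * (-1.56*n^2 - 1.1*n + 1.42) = 10.8888*n^5 + 4.7608*n^4 - 11.173*n^3 + 3.8872*n^2 - 0.2512*n - 0.6106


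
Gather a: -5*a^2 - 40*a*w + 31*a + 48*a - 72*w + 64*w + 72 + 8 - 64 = -5*a^2 + a*(79 - 40*w) - 8*w + 16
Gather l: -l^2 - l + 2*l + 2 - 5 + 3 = -l^2 + l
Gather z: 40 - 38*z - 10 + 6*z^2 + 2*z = 6*z^2 - 36*z + 30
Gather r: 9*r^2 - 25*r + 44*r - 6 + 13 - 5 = 9*r^2 + 19*r + 2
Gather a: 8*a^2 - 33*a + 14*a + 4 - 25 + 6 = 8*a^2 - 19*a - 15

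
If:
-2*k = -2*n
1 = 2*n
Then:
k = 1/2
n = 1/2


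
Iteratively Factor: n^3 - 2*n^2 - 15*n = (n + 3)*(n^2 - 5*n) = n*(n + 3)*(n - 5)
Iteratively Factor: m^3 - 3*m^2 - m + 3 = (m + 1)*(m^2 - 4*m + 3) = (m - 1)*(m + 1)*(m - 3)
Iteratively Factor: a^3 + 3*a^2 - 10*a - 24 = (a + 4)*(a^2 - a - 6) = (a - 3)*(a + 4)*(a + 2)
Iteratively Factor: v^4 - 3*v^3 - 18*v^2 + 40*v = (v - 5)*(v^3 + 2*v^2 - 8*v) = (v - 5)*(v + 4)*(v^2 - 2*v) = (v - 5)*(v - 2)*(v + 4)*(v)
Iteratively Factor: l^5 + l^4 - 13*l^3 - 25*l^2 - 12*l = (l - 4)*(l^4 + 5*l^3 + 7*l^2 + 3*l) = (l - 4)*(l + 1)*(l^3 + 4*l^2 + 3*l) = l*(l - 4)*(l + 1)*(l^2 + 4*l + 3) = l*(l - 4)*(l + 1)*(l + 3)*(l + 1)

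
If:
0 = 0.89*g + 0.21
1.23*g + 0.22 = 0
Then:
No Solution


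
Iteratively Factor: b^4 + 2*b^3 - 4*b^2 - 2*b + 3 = (b + 3)*(b^3 - b^2 - b + 1) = (b - 1)*(b + 3)*(b^2 - 1) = (b - 1)*(b + 1)*(b + 3)*(b - 1)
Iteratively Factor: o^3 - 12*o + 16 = (o - 2)*(o^2 + 2*o - 8) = (o - 2)*(o + 4)*(o - 2)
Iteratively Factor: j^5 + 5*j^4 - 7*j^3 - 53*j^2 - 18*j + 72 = (j - 1)*(j^4 + 6*j^3 - j^2 - 54*j - 72) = (j - 3)*(j - 1)*(j^3 + 9*j^2 + 26*j + 24) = (j - 3)*(j - 1)*(j + 2)*(j^2 + 7*j + 12) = (j - 3)*(j - 1)*(j + 2)*(j + 4)*(j + 3)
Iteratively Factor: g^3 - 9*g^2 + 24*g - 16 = (g - 4)*(g^2 - 5*g + 4) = (g - 4)*(g - 1)*(g - 4)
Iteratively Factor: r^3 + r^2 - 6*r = (r)*(r^2 + r - 6) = r*(r - 2)*(r + 3)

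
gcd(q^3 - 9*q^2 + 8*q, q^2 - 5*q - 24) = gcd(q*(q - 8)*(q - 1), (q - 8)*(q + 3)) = q - 8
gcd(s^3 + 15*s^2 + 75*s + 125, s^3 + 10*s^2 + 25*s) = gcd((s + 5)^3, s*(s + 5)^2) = s^2 + 10*s + 25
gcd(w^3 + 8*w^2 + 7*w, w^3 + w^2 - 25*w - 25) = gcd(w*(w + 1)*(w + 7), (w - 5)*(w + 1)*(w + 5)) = w + 1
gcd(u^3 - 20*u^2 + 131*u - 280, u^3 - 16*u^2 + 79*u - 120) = u^2 - 13*u + 40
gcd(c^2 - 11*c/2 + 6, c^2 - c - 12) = c - 4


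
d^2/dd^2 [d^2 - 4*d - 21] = 2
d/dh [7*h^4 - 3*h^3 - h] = 28*h^3 - 9*h^2 - 1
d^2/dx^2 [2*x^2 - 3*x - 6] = 4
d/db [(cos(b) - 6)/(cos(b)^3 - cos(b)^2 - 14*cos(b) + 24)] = (27*cos(b) - 19*cos(2*b) + cos(3*b) + 101)*sin(b)/(2*(cos(b)^3 - cos(b)^2 - 14*cos(b) + 24)^2)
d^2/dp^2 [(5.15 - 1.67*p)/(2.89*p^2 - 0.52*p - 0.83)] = ((1.67*p - 5.15)*(5.78*p - 0.52)*(11.56*p - 1.04) + (28.9578*p - 31.5038)*(-2.89*p^2 + 0.52*p + 0.83))/(-2.89*p^2 + 0.52*p + 0.83)^3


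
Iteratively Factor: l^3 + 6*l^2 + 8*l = (l + 4)*(l^2 + 2*l) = l*(l + 4)*(l + 2)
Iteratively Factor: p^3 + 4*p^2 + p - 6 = (p - 1)*(p^2 + 5*p + 6) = (p - 1)*(p + 3)*(p + 2)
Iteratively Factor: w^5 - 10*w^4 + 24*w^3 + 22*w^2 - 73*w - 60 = (w - 5)*(w^4 - 5*w^3 - w^2 + 17*w + 12) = (w - 5)*(w - 3)*(w^3 - 2*w^2 - 7*w - 4) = (w - 5)*(w - 3)*(w + 1)*(w^2 - 3*w - 4) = (w - 5)*(w - 3)*(w + 1)^2*(w - 4)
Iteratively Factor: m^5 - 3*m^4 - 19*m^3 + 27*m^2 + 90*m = (m - 3)*(m^4 - 19*m^2 - 30*m) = (m - 5)*(m - 3)*(m^3 + 5*m^2 + 6*m) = m*(m - 5)*(m - 3)*(m^2 + 5*m + 6) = m*(m - 5)*(m - 3)*(m + 2)*(m + 3)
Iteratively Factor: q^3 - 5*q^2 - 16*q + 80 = (q + 4)*(q^2 - 9*q + 20) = (q - 4)*(q + 4)*(q - 5)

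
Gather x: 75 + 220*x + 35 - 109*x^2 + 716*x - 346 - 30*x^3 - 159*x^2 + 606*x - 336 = -30*x^3 - 268*x^2 + 1542*x - 572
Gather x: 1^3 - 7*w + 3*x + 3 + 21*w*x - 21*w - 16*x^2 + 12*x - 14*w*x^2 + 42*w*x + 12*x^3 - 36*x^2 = -28*w + 12*x^3 + x^2*(-14*w - 52) + x*(63*w + 15) + 4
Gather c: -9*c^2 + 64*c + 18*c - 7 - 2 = -9*c^2 + 82*c - 9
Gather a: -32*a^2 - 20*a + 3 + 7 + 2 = -32*a^2 - 20*a + 12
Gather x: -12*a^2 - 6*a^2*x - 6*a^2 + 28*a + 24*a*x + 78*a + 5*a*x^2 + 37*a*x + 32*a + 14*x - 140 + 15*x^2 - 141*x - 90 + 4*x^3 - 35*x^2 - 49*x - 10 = -18*a^2 + 138*a + 4*x^3 + x^2*(5*a - 20) + x*(-6*a^2 + 61*a - 176) - 240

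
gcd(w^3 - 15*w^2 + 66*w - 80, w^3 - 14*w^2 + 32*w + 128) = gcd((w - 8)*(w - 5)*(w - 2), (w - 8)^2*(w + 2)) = w - 8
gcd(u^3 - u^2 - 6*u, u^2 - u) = u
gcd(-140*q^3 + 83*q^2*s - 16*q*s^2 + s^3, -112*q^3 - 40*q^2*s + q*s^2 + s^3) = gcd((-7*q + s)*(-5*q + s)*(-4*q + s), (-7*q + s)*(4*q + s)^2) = 7*q - s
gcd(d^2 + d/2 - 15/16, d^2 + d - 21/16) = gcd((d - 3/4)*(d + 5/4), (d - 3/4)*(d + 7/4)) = d - 3/4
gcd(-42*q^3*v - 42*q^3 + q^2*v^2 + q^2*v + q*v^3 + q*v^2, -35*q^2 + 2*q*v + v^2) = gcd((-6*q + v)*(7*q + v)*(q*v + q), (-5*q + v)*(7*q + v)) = 7*q + v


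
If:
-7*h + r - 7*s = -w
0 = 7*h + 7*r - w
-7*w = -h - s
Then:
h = -335*w/7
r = 48*w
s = 384*w/7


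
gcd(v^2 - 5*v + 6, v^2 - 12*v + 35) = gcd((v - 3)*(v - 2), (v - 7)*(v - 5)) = 1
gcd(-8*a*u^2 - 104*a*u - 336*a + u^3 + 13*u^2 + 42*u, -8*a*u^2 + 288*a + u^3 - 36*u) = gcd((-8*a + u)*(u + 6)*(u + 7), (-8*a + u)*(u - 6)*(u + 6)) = -8*a*u - 48*a + u^2 + 6*u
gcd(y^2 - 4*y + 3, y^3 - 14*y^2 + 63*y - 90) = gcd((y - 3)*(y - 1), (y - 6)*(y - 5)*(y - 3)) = y - 3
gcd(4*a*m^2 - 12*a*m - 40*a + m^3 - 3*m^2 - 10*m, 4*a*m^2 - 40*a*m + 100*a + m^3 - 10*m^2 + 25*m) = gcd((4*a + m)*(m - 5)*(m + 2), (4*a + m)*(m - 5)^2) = 4*a*m - 20*a + m^2 - 5*m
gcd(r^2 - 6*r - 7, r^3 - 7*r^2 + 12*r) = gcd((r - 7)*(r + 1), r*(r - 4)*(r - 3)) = 1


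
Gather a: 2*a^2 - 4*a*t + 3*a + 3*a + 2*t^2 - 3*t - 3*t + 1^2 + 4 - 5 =2*a^2 + a*(6 - 4*t) + 2*t^2 - 6*t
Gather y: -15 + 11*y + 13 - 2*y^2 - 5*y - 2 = -2*y^2 + 6*y - 4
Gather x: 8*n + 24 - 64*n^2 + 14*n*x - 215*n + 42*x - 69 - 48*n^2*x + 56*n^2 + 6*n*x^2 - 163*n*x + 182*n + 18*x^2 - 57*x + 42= -8*n^2 - 25*n + x^2*(6*n + 18) + x*(-48*n^2 - 149*n - 15) - 3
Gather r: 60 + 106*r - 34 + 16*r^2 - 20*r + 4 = 16*r^2 + 86*r + 30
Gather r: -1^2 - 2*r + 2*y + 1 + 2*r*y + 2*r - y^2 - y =2*r*y - y^2 + y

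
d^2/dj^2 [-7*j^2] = -14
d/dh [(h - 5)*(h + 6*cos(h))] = h + (5 - h)*(6*sin(h) - 1) + 6*cos(h)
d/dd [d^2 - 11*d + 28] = 2*d - 11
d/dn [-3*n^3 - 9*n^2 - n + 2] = -9*n^2 - 18*n - 1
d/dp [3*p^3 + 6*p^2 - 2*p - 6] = 9*p^2 + 12*p - 2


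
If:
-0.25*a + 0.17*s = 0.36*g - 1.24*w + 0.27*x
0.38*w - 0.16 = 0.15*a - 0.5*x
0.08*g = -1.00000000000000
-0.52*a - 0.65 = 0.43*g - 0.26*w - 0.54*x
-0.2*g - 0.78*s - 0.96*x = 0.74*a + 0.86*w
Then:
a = 12.99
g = -12.50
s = -14.59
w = 1.64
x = 2.97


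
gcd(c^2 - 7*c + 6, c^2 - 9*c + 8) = c - 1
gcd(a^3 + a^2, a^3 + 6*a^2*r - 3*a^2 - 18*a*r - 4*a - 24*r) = a + 1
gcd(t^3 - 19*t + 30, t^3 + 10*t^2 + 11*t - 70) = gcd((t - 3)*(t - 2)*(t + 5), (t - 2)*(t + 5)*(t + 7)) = t^2 + 3*t - 10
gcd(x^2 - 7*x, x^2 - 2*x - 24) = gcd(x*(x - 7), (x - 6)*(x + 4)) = 1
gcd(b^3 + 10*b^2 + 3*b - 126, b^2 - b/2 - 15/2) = b - 3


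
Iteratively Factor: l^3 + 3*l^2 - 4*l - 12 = (l - 2)*(l^2 + 5*l + 6) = (l - 2)*(l + 3)*(l + 2)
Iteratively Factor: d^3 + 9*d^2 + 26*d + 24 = (d + 3)*(d^2 + 6*d + 8) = (d + 2)*(d + 3)*(d + 4)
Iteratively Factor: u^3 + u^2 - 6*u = (u - 2)*(u^2 + 3*u) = (u - 2)*(u + 3)*(u)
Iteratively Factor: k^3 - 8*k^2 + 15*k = (k - 5)*(k^2 - 3*k) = k*(k - 5)*(k - 3)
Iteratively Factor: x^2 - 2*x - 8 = (x + 2)*(x - 4)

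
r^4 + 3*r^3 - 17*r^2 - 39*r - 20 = (r - 4)*(r + 1)^2*(r + 5)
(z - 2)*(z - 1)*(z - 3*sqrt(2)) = z^3 - 3*sqrt(2)*z^2 - 3*z^2 + 2*z + 9*sqrt(2)*z - 6*sqrt(2)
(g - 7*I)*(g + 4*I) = g^2 - 3*I*g + 28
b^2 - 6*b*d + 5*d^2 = (b - 5*d)*(b - d)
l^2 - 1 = (l - 1)*(l + 1)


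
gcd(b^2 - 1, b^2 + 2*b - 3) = b - 1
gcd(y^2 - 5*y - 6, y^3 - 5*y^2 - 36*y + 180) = y - 6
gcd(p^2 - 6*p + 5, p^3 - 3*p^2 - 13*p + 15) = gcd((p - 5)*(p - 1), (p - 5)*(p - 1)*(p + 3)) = p^2 - 6*p + 5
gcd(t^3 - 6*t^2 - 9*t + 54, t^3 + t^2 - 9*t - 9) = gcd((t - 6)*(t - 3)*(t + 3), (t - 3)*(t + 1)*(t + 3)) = t^2 - 9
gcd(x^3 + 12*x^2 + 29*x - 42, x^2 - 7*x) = 1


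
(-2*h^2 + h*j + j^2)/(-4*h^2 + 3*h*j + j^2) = (2*h + j)/(4*h + j)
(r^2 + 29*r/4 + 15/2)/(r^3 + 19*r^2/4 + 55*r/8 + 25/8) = 2*(r + 6)/(2*r^2 + 7*r + 5)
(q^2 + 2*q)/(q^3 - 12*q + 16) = q*(q + 2)/(q^3 - 12*q + 16)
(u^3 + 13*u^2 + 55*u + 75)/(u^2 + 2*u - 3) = (u^2 + 10*u + 25)/(u - 1)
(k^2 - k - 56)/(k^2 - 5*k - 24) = (k + 7)/(k + 3)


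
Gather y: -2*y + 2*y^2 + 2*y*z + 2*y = 2*y^2 + 2*y*z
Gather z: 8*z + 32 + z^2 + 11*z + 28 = z^2 + 19*z + 60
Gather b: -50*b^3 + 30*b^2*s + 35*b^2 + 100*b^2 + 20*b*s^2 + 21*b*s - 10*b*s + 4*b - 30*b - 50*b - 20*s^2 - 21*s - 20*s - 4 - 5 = -50*b^3 + b^2*(30*s + 135) + b*(20*s^2 + 11*s - 76) - 20*s^2 - 41*s - 9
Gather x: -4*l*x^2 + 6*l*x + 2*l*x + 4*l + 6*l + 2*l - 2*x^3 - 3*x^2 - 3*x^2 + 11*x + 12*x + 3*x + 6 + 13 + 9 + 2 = 12*l - 2*x^3 + x^2*(-4*l - 6) + x*(8*l + 26) + 30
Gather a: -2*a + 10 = 10 - 2*a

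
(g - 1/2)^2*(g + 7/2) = g^3 + 5*g^2/2 - 13*g/4 + 7/8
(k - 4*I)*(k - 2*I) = k^2 - 6*I*k - 8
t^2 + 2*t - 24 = (t - 4)*(t + 6)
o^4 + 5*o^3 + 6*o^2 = o^2*(o + 2)*(o + 3)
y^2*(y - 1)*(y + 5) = y^4 + 4*y^3 - 5*y^2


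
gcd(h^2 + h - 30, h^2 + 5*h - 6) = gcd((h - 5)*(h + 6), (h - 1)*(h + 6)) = h + 6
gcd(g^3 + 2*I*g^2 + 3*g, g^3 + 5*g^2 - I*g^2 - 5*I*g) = g^2 - I*g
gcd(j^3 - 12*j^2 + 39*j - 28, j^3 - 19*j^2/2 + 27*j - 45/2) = 1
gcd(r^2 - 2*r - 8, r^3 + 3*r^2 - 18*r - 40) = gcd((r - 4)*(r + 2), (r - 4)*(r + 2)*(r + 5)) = r^2 - 2*r - 8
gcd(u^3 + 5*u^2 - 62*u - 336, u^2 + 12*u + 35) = u + 7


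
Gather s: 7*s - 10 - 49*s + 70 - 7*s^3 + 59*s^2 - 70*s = -7*s^3 + 59*s^2 - 112*s + 60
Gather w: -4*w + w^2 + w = w^2 - 3*w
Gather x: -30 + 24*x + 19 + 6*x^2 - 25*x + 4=6*x^2 - x - 7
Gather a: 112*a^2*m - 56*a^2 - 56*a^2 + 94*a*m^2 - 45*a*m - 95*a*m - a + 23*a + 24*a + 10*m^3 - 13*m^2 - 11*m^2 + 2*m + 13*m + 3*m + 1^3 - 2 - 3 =a^2*(112*m - 112) + a*(94*m^2 - 140*m + 46) + 10*m^3 - 24*m^2 + 18*m - 4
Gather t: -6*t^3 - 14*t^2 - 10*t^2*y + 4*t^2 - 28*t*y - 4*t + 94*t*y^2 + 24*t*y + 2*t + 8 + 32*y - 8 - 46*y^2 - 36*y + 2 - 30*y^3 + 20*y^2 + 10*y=-6*t^3 + t^2*(-10*y - 10) + t*(94*y^2 - 4*y - 2) - 30*y^3 - 26*y^2 + 6*y + 2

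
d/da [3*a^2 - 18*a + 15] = 6*a - 18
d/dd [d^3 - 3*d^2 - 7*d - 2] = 3*d^2 - 6*d - 7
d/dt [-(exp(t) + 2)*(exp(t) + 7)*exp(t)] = (-3*exp(2*t) - 18*exp(t) - 14)*exp(t)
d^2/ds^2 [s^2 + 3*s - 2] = 2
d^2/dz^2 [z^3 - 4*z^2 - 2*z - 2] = 6*z - 8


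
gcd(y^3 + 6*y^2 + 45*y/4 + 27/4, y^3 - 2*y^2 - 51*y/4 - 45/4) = y^2 + 3*y + 9/4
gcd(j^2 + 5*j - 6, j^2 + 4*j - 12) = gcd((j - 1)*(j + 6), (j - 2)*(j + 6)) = j + 6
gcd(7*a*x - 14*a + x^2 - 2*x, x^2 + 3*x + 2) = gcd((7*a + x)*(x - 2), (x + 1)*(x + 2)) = 1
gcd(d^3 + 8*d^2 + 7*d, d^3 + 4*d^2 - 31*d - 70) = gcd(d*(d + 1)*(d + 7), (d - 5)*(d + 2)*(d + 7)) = d + 7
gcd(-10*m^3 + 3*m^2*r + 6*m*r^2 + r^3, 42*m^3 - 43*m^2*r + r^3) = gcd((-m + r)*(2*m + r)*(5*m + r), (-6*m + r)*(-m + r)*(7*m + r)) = -m + r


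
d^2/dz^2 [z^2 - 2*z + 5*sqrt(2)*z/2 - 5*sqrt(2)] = 2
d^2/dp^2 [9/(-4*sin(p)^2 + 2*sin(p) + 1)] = 18*(-32*sin(p)^4 + 12*sin(p)^3 + 38*sin(p)^2 - 23*sin(p) + 8)/(-4*sin(p)^2 + 2*sin(p) + 1)^3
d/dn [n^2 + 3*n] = 2*n + 3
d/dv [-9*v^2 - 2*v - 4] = -18*v - 2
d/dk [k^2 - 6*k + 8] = 2*k - 6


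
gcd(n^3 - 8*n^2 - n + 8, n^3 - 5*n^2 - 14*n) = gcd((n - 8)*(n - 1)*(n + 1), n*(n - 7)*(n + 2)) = 1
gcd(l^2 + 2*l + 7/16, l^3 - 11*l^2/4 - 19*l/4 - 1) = l + 1/4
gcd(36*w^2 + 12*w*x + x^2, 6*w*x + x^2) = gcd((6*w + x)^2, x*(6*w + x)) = 6*w + x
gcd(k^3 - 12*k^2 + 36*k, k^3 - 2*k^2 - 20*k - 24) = k - 6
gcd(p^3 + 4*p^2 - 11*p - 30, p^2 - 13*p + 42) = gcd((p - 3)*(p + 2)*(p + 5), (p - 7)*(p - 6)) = 1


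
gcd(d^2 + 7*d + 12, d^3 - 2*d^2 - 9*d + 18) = d + 3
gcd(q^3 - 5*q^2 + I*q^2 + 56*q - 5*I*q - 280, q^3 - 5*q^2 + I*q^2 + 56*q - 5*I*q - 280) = q^3 + q^2*(-5 + I) + q*(56 - 5*I) - 280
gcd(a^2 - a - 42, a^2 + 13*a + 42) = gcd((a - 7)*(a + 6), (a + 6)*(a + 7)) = a + 6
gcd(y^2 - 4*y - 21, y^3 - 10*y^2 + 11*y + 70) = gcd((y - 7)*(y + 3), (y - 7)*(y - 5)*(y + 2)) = y - 7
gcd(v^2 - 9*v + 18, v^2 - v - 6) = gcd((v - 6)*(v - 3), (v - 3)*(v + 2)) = v - 3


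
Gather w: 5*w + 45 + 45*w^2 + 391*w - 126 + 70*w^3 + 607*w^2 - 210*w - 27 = 70*w^3 + 652*w^2 + 186*w - 108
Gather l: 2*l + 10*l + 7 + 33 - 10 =12*l + 30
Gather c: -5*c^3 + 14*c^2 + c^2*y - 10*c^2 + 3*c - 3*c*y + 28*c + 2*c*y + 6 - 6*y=-5*c^3 + c^2*(y + 4) + c*(31 - y) - 6*y + 6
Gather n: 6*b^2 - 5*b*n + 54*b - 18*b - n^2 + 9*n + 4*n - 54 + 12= 6*b^2 + 36*b - n^2 + n*(13 - 5*b) - 42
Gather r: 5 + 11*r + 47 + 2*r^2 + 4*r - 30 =2*r^2 + 15*r + 22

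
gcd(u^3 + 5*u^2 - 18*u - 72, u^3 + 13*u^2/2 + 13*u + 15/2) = u + 3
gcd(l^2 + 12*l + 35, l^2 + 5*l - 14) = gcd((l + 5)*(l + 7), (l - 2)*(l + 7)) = l + 7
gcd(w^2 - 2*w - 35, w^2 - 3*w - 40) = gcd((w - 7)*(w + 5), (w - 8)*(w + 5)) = w + 5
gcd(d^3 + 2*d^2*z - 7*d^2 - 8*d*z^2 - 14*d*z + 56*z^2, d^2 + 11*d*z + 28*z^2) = d + 4*z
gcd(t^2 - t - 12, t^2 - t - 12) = t^2 - t - 12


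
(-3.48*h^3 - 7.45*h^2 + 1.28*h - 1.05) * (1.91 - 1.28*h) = 4.4544*h^4 + 2.8892*h^3 - 15.8679*h^2 + 3.7888*h - 2.0055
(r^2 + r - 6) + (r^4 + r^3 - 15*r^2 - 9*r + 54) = r^4 + r^3 - 14*r^2 - 8*r + 48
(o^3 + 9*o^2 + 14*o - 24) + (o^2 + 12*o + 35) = o^3 + 10*o^2 + 26*o + 11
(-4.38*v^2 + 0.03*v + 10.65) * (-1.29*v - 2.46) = 5.6502*v^3 + 10.7361*v^2 - 13.8123*v - 26.199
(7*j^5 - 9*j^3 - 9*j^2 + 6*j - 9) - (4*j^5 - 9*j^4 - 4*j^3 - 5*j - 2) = 3*j^5 + 9*j^4 - 5*j^3 - 9*j^2 + 11*j - 7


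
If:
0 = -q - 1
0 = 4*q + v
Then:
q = -1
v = 4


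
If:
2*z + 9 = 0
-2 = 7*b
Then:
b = -2/7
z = -9/2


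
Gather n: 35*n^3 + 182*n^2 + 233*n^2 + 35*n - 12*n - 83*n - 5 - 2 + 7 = 35*n^3 + 415*n^2 - 60*n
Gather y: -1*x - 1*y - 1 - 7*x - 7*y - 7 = -8*x - 8*y - 8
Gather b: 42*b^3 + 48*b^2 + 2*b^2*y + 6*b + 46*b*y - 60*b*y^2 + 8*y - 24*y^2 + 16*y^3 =42*b^3 + b^2*(2*y + 48) + b*(-60*y^2 + 46*y + 6) + 16*y^3 - 24*y^2 + 8*y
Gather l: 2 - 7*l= 2 - 7*l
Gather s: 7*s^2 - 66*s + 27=7*s^2 - 66*s + 27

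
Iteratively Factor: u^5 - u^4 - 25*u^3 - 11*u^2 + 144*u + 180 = (u - 3)*(u^4 + 2*u^3 - 19*u^2 - 68*u - 60) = (u - 3)*(u + 2)*(u^3 - 19*u - 30) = (u - 5)*(u - 3)*(u + 2)*(u^2 + 5*u + 6) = (u - 5)*(u - 3)*(u + 2)*(u + 3)*(u + 2)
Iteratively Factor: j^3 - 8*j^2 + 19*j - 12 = (j - 4)*(j^2 - 4*j + 3) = (j - 4)*(j - 1)*(j - 3)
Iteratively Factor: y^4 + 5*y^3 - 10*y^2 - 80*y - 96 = (y + 3)*(y^3 + 2*y^2 - 16*y - 32) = (y - 4)*(y + 3)*(y^2 + 6*y + 8) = (y - 4)*(y + 2)*(y + 3)*(y + 4)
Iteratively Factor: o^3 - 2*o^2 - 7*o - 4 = (o + 1)*(o^2 - 3*o - 4) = (o + 1)^2*(o - 4)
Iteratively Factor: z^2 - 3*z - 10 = (z + 2)*(z - 5)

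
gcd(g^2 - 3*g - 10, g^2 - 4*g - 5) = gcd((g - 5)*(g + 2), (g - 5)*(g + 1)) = g - 5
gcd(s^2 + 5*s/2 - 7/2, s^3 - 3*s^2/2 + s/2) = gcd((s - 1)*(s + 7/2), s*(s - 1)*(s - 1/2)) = s - 1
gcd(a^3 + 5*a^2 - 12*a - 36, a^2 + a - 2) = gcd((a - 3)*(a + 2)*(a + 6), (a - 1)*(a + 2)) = a + 2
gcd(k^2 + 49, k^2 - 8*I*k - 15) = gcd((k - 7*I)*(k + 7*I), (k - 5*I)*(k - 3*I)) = 1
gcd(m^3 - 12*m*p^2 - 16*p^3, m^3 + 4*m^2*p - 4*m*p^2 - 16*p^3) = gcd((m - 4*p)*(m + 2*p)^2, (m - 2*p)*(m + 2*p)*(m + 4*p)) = m + 2*p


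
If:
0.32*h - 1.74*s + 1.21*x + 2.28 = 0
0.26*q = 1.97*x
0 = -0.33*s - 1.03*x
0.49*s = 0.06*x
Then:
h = -7.12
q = 0.00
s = 0.00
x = 0.00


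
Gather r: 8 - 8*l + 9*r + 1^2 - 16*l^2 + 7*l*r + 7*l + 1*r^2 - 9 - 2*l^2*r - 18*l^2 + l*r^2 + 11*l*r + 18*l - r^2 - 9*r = -34*l^2 + l*r^2 + 17*l + r*(-2*l^2 + 18*l)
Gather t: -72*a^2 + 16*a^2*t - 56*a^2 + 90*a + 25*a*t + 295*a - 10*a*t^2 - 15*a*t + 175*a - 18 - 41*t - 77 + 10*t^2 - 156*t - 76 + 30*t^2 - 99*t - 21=-128*a^2 + 560*a + t^2*(40 - 10*a) + t*(16*a^2 + 10*a - 296) - 192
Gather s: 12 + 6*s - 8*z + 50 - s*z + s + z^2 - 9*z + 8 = s*(7 - z) + z^2 - 17*z + 70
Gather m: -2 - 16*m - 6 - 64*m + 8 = -80*m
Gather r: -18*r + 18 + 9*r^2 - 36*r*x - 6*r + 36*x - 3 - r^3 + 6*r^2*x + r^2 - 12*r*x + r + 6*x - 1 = -r^3 + r^2*(6*x + 10) + r*(-48*x - 23) + 42*x + 14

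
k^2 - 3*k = k*(k - 3)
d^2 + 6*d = d*(d + 6)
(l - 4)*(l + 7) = l^2 + 3*l - 28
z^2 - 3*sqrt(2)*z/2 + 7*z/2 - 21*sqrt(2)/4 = (z + 7/2)*(z - 3*sqrt(2)/2)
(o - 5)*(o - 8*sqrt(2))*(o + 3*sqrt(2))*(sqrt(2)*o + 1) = sqrt(2)*o^4 - 9*o^3 - 5*sqrt(2)*o^3 - 53*sqrt(2)*o^2 + 45*o^2 - 48*o + 265*sqrt(2)*o + 240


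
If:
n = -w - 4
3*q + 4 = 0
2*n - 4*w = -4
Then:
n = -10/3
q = -4/3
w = -2/3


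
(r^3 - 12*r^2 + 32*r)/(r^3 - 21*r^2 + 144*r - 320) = r*(r - 4)/(r^2 - 13*r + 40)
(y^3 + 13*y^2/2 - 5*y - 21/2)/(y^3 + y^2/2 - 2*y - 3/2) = (y + 7)/(y + 1)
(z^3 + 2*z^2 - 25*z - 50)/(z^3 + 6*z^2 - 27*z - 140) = (z^2 + 7*z + 10)/(z^2 + 11*z + 28)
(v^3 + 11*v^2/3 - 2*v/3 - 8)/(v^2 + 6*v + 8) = (v^2 + 5*v/3 - 4)/(v + 4)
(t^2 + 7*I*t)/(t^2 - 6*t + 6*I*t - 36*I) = t*(t + 7*I)/(t^2 + 6*t*(-1 + I) - 36*I)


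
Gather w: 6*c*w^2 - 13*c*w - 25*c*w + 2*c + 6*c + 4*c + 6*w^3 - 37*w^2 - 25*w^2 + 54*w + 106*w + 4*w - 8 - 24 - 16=12*c + 6*w^3 + w^2*(6*c - 62) + w*(164 - 38*c) - 48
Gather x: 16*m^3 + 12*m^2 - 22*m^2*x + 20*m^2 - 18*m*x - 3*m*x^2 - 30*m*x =16*m^3 + 32*m^2 - 3*m*x^2 + x*(-22*m^2 - 48*m)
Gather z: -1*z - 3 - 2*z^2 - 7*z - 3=-2*z^2 - 8*z - 6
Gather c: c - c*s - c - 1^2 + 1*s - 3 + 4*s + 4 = -c*s + 5*s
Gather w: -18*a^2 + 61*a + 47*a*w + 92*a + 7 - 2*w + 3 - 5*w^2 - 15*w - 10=-18*a^2 + 153*a - 5*w^2 + w*(47*a - 17)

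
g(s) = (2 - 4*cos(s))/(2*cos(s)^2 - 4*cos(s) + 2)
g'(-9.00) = 0.11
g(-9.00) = 0.77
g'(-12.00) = 237.87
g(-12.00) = -28.21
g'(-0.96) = -12.11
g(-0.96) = -0.81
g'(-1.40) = -0.59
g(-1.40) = 0.96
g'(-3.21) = -0.02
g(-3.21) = 0.75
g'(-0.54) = -306.13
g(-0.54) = -35.33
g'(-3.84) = -0.18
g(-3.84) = 0.81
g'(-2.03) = 0.26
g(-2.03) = 0.91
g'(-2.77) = 0.09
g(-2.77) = 0.77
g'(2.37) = -0.20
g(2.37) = 0.83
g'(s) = (2 - 4*cos(s))*(4*sin(s)*cos(s) - 4*sin(s))/(2*cos(s)^2 - 4*cos(s) + 2)^2 + 4*sin(s)/(2*cos(s)^2 - 4*cos(s) + 2) = -sin(2*s)/(cos(s) - 1)^3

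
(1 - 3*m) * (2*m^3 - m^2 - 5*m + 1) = -6*m^4 + 5*m^3 + 14*m^2 - 8*m + 1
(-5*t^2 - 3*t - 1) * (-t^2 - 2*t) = 5*t^4 + 13*t^3 + 7*t^2 + 2*t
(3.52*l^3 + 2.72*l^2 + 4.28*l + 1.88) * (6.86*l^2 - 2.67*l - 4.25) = 24.1472*l^5 + 9.2608*l^4 + 7.1384*l^3 - 10.0908*l^2 - 23.2096*l - 7.99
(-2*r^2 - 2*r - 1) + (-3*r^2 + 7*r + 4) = -5*r^2 + 5*r + 3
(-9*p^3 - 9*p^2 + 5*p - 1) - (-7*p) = -9*p^3 - 9*p^2 + 12*p - 1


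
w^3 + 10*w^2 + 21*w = w*(w + 3)*(w + 7)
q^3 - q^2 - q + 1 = (q - 1)^2*(q + 1)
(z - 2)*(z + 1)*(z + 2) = z^3 + z^2 - 4*z - 4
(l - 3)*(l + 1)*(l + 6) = l^3 + 4*l^2 - 15*l - 18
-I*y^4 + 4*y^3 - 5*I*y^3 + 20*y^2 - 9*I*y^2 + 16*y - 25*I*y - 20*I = (y + 4)*(y - I)*(y + 5*I)*(-I*y - I)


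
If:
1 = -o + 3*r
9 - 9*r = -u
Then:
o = u/3 + 2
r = u/9 + 1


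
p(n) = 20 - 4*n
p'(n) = -4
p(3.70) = 5.20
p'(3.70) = -4.00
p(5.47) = -1.88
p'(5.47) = -4.00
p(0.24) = 19.04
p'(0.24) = -4.00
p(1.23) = 15.08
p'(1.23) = -4.00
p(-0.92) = 23.68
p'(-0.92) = -4.00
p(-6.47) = 45.88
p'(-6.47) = -4.00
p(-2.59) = 30.36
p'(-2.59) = -4.00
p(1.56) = 13.76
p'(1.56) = -4.00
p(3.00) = 8.00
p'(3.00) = -4.00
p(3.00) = 8.00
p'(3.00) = -4.00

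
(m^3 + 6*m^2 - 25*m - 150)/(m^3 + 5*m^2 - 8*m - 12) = (m^2 - 25)/(m^2 - m - 2)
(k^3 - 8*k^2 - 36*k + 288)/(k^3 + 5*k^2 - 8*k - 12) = (k^2 - 14*k + 48)/(k^2 - k - 2)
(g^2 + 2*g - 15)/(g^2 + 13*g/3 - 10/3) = 3*(g - 3)/(3*g - 2)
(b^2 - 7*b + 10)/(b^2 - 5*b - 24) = (-b^2 + 7*b - 10)/(-b^2 + 5*b + 24)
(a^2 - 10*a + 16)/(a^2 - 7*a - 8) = (a - 2)/(a + 1)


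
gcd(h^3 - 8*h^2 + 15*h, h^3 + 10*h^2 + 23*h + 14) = 1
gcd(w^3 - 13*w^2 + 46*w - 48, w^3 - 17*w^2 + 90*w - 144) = w^2 - 11*w + 24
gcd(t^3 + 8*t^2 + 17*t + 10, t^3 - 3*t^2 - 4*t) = t + 1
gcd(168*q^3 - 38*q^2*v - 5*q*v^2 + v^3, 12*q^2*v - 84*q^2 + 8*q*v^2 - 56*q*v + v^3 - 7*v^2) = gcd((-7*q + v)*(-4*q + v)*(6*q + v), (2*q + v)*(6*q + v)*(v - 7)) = 6*q + v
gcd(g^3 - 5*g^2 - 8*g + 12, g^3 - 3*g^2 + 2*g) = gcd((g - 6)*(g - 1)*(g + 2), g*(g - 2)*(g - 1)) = g - 1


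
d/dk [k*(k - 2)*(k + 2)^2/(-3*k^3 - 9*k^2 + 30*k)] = (-k^2 - 10*k - 16)/(3*(k^2 + 10*k + 25))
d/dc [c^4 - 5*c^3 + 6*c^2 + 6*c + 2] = 4*c^3 - 15*c^2 + 12*c + 6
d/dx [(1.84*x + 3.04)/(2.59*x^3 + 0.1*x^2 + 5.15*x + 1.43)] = (4.7656*x^3 + 0.184*x^2 + 9.476*x - (1.84*x + 3.04)*(7.77*x^2 + 0.2*x + 5.15) + 2.6312)/(2.59*x^3 + 0.1*x^2 + 5.15*x + 1.43)^2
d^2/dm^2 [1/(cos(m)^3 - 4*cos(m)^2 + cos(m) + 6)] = ((7*cos(m) - 32*cos(2*m) + 9*cos(3*m))*(cos(m)^3 - 4*cos(m)^2 + cos(m) + 6)/4 + 2*(3*cos(m)^2 - 8*cos(m) + 1)^2*sin(m)^2)/(cos(m)^3 - 4*cos(m)^2 + cos(m) + 6)^3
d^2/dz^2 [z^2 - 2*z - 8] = 2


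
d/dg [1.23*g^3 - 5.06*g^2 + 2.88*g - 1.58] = 3.69*g^2 - 10.12*g + 2.88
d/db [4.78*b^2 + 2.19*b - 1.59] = 9.56*b + 2.19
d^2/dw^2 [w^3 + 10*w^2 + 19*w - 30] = 6*w + 20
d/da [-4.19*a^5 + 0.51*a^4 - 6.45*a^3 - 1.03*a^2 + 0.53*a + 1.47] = -20.95*a^4 + 2.04*a^3 - 19.35*a^2 - 2.06*a + 0.53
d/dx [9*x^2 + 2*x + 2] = 18*x + 2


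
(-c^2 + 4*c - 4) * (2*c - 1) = -2*c^3 + 9*c^2 - 12*c + 4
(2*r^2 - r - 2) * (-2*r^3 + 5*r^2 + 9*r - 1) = -4*r^5 + 12*r^4 + 17*r^3 - 21*r^2 - 17*r + 2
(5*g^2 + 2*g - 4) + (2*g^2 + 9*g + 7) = 7*g^2 + 11*g + 3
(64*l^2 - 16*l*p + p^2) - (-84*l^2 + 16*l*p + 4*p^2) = 148*l^2 - 32*l*p - 3*p^2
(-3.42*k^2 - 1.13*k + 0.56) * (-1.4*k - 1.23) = 4.788*k^3 + 5.7886*k^2 + 0.6059*k - 0.6888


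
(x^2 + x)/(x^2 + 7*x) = (x + 1)/(x + 7)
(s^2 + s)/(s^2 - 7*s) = (s + 1)/(s - 7)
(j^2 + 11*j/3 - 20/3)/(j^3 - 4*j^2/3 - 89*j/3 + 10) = (3*j - 4)/(3*j^2 - 19*j + 6)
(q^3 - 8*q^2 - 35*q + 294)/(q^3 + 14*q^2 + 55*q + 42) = (q^2 - 14*q + 49)/(q^2 + 8*q + 7)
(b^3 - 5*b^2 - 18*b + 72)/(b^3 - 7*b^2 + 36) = (b + 4)/(b + 2)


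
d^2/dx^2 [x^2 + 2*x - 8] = 2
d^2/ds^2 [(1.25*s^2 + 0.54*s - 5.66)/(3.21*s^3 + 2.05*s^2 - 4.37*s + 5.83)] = (25.76025*s^6 + 33.385284*s^5 - 573.325902*s^4 - 881.345464*s^3 + 122.758878*s^2 + 901.045428*s + 31.60159)/(33.076161*s^9 + 63.370215*s^8 - 94.616676*s^7 + 16.293124*s^6 + 358.994262*s^5 - 299.741286*s^4 - 69.508676*s^3 + 543.036516*s^2 - 445.594479*s + 198.155287)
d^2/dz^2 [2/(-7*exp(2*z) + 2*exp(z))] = 4*((7*exp(z) - 2)*(14*exp(z) - 1) - 4*(7*exp(z) - 1)^2)*exp(-z)/(7*exp(z) - 2)^3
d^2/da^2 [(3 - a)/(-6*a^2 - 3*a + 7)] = 6*((5 - 6*a)*(6*a^2 + 3*a - 7) + 3*(a - 3)*(4*a + 1)^2)/(6*a^2 + 3*a - 7)^3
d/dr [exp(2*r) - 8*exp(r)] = 2*(exp(r) - 4)*exp(r)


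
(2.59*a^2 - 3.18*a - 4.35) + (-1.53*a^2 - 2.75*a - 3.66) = 1.06*a^2 - 5.93*a - 8.01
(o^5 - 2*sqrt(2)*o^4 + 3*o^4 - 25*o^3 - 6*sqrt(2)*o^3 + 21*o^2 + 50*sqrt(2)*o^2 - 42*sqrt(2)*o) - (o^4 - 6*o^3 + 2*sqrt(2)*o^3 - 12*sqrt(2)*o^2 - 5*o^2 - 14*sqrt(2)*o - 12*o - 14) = o^5 - 2*sqrt(2)*o^4 + 2*o^4 - 19*o^3 - 8*sqrt(2)*o^3 + 26*o^2 + 62*sqrt(2)*o^2 - 28*sqrt(2)*o + 12*o + 14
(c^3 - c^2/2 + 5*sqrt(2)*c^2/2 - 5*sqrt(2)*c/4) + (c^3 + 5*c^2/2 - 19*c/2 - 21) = 2*c^3 + 2*c^2 + 5*sqrt(2)*c^2/2 - 19*c/2 - 5*sqrt(2)*c/4 - 21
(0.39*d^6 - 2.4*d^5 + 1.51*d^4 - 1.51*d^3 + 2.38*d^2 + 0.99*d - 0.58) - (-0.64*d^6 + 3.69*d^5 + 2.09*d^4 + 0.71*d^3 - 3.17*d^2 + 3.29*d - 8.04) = 1.03*d^6 - 6.09*d^5 - 0.58*d^4 - 2.22*d^3 + 5.55*d^2 - 2.3*d + 7.46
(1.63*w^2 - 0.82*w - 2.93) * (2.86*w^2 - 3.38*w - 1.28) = 4.6618*w^4 - 7.8546*w^3 - 7.6946*w^2 + 10.953*w + 3.7504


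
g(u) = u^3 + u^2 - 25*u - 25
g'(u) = 3*u^2 + 2*u - 25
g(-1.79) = 17.22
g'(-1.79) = -18.97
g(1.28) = -53.26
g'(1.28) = -17.52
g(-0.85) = -3.64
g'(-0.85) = -24.53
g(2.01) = -63.09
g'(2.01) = -8.86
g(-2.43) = 27.31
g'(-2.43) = -12.15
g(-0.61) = -9.60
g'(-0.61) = -25.10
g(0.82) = -44.28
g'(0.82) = -21.34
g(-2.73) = 30.36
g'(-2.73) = -8.10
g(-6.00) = -55.00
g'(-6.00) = 71.00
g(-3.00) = 32.00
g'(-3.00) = -4.00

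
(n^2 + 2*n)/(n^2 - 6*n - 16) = n/(n - 8)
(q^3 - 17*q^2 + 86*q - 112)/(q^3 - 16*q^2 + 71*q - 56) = (q - 2)/(q - 1)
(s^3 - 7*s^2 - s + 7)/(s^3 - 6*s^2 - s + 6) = (s - 7)/(s - 6)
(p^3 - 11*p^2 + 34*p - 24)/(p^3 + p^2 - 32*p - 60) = (p^2 - 5*p + 4)/(p^2 + 7*p + 10)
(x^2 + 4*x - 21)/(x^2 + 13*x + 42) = (x - 3)/(x + 6)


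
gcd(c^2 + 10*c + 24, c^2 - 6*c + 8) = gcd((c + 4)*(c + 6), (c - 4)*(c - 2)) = 1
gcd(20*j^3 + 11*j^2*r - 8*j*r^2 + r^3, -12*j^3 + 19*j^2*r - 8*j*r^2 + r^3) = -4*j + r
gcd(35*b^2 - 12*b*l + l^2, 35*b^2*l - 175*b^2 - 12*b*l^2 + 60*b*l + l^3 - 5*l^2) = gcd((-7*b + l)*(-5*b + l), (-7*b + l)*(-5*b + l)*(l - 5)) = 35*b^2 - 12*b*l + l^2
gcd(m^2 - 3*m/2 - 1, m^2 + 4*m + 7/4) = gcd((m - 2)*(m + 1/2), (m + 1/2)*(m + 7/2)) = m + 1/2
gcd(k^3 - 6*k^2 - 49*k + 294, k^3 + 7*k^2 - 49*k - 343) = k^2 - 49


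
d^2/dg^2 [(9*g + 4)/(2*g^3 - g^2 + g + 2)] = 2*((9*g + 4)*(6*g^2 - 2*g + 1)^2 + (-54*g^2 + 18*g - (6*g - 1)*(9*g + 4) - 9)*(2*g^3 - g^2 + g + 2))/(2*g^3 - g^2 + g + 2)^3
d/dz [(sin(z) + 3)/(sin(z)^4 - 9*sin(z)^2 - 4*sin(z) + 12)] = 3*(sin(z)*cos(z)^2 + 6*sin(z) + 2*cos(z)^2 + 2)*cos(z)/((sin(z) - 3)^2*(sin(z) - 1)^2*(sin(z) + 2)^3)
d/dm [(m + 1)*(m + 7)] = 2*m + 8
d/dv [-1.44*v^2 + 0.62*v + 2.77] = 0.62 - 2.88*v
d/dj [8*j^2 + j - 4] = 16*j + 1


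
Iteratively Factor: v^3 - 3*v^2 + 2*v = (v - 1)*(v^2 - 2*v) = (v - 2)*(v - 1)*(v)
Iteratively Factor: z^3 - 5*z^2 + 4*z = (z - 4)*(z^2 - z) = z*(z - 4)*(z - 1)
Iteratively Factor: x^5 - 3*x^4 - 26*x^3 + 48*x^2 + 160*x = (x)*(x^4 - 3*x^3 - 26*x^2 + 48*x + 160) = x*(x + 4)*(x^3 - 7*x^2 + 2*x + 40) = x*(x - 4)*(x + 4)*(x^2 - 3*x - 10) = x*(x - 4)*(x + 2)*(x + 4)*(x - 5)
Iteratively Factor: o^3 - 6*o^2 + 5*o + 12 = (o - 4)*(o^2 - 2*o - 3) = (o - 4)*(o + 1)*(o - 3)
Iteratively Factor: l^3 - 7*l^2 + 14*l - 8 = (l - 2)*(l^2 - 5*l + 4) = (l - 4)*(l - 2)*(l - 1)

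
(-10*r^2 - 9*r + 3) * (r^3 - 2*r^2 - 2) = -10*r^5 + 11*r^4 + 21*r^3 + 14*r^2 + 18*r - 6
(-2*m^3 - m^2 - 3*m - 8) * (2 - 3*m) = 6*m^4 - m^3 + 7*m^2 + 18*m - 16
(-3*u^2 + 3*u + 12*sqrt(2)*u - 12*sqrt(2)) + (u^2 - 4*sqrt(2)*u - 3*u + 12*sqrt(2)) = -2*u^2 + 8*sqrt(2)*u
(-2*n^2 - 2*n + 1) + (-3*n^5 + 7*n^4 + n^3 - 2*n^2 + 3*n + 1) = -3*n^5 + 7*n^4 + n^3 - 4*n^2 + n + 2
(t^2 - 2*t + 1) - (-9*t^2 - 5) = 10*t^2 - 2*t + 6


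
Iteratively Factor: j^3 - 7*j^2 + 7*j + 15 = (j + 1)*(j^2 - 8*j + 15) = (j - 5)*(j + 1)*(j - 3)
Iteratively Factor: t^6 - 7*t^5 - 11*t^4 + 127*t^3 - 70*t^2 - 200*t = (t - 2)*(t^5 - 5*t^4 - 21*t^3 + 85*t^2 + 100*t) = t*(t - 2)*(t^4 - 5*t^3 - 21*t^2 + 85*t + 100) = t*(t - 2)*(t + 4)*(t^3 - 9*t^2 + 15*t + 25) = t*(t - 5)*(t - 2)*(t + 4)*(t^2 - 4*t - 5) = t*(t - 5)*(t - 2)*(t + 1)*(t + 4)*(t - 5)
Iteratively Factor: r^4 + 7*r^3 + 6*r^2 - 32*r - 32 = (r - 2)*(r^3 + 9*r^2 + 24*r + 16) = (r - 2)*(r + 4)*(r^2 + 5*r + 4) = (r - 2)*(r + 1)*(r + 4)*(r + 4)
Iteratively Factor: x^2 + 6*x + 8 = (x + 2)*(x + 4)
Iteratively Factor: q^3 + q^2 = (q + 1)*(q^2) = q*(q + 1)*(q)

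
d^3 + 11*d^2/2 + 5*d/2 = d*(d + 1/2)*(d + 5)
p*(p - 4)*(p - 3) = p^3 - 7*p^2 + 12*p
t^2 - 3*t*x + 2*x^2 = (t - 2*x)*(t - x)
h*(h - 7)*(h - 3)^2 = h^4 - 13*h^3 + 51*h^2 - 63*h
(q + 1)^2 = q^2 + 2*q + 1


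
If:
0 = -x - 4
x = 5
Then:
No Solution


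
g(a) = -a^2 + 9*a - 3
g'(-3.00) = 15.00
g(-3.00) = -39.00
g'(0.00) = 9.00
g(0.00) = -3.00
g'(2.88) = 3.24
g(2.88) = 14.63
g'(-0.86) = 10.72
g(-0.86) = -11.48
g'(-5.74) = 20.48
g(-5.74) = -87.61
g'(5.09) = -1.18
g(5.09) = 16.90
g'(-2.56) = 14.12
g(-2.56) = -32.59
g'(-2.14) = 13.28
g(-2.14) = -26.84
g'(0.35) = 8.30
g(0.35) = 0.03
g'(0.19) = 8.62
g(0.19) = -1.33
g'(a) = 9 - 2*a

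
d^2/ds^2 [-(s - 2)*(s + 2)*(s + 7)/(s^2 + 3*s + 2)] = 36/(s^3 + 3*s^2 + 3*s + 1)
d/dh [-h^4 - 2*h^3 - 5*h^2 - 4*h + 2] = -4*h^3 - 6*h^2 - 10*h - 4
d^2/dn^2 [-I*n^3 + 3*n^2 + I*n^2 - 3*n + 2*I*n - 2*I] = -6*I*n + 6 + 2*I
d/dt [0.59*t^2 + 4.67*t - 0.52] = 1.18*t + 4.67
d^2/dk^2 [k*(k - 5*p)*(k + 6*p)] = 6*k + 2*p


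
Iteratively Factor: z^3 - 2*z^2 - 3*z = (z - 3)*(z^2 + z) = z*(z - 3)*(z + 1)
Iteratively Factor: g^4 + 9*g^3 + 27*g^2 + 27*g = (g + 3)*(g^3 + 6*g^2 + 9*g) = g*(g + 3)*(g^2 + 6*g + 9) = g*(g + 3)^2*(g + 3)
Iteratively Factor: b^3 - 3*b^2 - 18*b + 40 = (b - 2)*(b^2 - b - 20) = (b - 2)*(b + 4)*(b - 5)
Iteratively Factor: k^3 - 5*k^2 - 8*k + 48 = (k + 3)*(k^2 - 8*k + 16) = (k - 4)*(k + 3)*(k - 4)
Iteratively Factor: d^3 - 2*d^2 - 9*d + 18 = (d - 2)*(d^2 - 9) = (d - 2)*(d + 3)*(d - 3)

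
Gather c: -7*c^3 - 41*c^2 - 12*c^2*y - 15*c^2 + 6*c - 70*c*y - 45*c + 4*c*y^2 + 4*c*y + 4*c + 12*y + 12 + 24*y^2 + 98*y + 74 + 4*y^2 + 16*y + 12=-7*c^3 + c^2*(-12*y - 56) + c*(4*y^2 - 66*y - 35) + 28*y^2 + 126*y + 98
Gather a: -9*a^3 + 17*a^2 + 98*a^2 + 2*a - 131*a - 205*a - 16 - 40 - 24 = -9*a^3 + 115*a^2 - 334*a - 80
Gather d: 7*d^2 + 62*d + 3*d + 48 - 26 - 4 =7*d^2 + 65*d + 18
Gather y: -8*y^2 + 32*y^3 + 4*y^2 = 32*y^3 - 4*y^2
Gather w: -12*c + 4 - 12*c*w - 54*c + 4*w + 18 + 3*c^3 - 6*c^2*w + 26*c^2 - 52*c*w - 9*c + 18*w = 3*c^3 + 26*c^2 - 75*c + w*(-6*c^2 - 64*c + 22) + 22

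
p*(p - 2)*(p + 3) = p^3 + p^2 - 6*p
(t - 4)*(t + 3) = t^2 - t - 12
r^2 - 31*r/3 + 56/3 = (r - 8)*(r - 7/3)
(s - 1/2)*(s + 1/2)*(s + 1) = s^3 + s^2 - s/4 - 1/4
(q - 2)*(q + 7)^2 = q^3 + 12*q^2 + 21*q - 98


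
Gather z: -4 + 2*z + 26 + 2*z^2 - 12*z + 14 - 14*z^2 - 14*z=-12*z^2 - 24*z + 36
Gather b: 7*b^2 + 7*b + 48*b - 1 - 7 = 7*b^2 + 55*b - 8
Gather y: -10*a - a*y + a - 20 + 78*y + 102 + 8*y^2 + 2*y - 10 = -9*a + 8*y^2 + y*(80 - a) + 72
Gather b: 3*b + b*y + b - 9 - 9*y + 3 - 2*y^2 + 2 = b*(y + 4) - 2*y^2 - 9*y - 4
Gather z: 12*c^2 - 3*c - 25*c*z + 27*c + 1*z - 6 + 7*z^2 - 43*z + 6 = 12*c^2 + 24*c + 7*z^2 + z*(-25*c - 42)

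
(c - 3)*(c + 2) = c^2 - c - 6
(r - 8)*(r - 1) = r^2 - 9*r + 8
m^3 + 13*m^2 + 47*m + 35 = (m + 1)*(m + 5)*(m + 7)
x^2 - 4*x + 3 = (x - 3)*(x - 1)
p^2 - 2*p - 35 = (p - 7)*(p + 5)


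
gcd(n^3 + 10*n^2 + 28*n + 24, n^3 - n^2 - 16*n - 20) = n^2 + 4*n + 4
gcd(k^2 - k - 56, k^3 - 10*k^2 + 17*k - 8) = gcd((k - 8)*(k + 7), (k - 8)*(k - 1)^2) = k - 8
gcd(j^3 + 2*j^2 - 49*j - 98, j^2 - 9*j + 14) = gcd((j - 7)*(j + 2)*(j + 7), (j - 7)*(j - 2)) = j - 7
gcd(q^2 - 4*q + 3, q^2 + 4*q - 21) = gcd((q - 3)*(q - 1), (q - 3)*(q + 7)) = q - 3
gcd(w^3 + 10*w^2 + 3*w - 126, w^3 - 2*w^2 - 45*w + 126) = w^2 + 4*w - 21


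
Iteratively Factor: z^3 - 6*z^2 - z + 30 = (z - 5)*(z^2 - z - 6) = (z - 5)*(z - 3)*(z + 2)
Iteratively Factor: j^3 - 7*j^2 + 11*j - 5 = (j - 1)*(j^2 - 6*j + 5) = (j - 1)^2*(j - 5)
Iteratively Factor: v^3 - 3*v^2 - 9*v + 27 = (v + 3)*(v^2 - 6*v + 9) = (v - 3)*(v + 3)*(v - 3)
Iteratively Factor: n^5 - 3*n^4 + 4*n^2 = (n)*(n^4 - 3*n^3 + 4*n) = n*(n + 1)*(n^3 - 4*n^2 + 4*n) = n*(n - 2)*(n + 1)*(n^2 - 2*n) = n*(n - 2)^2*(n + 1)*(n)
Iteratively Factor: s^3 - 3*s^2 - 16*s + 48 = (s + 4)*(s^2 - 7*s + 12) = (s - 4)*(s + 4)*(s - 3)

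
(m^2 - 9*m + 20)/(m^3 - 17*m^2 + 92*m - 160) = 1/(m - 8)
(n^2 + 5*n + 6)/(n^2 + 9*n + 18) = (n + 2)/(n + 6)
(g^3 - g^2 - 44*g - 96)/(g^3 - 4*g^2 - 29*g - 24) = (g + 4)/(g + 1)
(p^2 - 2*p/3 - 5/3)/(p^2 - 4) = (3*p^2 - 2*p - 5)/(3*(p^2 - 4))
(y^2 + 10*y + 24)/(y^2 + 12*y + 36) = (y + 4)/(y + 6)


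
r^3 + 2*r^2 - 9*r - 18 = (r - 3)*(r + 2)*(r + 3)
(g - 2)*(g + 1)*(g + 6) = g^3 + 5*g^2 - 8*g - 12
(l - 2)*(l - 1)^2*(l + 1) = l^4 - 3*l^3 + l^2 + 3*l - 2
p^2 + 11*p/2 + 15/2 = (p + 5/2)*(p + 3)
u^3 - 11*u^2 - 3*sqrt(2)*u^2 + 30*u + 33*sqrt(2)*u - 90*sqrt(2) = (u - 6)*(u - 5)*(u - 3*sqrt(2))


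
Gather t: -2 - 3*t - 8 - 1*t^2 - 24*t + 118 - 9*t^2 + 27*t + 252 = 360 - 10*t^2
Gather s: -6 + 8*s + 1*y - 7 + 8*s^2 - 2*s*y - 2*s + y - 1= 8*s^2 + s*(6 - 2*y) + 2*y - 14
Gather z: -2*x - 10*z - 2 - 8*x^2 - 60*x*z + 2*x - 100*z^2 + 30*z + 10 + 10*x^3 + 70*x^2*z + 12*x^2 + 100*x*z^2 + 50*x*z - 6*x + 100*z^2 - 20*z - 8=10*x^3 + 4*x^2 + 100*x*z^2 - 6*x + z*(70*x^2 - 10*x)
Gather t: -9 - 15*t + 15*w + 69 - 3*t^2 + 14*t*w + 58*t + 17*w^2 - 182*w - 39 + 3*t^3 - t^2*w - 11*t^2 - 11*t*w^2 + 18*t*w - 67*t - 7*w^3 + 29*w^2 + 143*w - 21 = 3*t^3 + t^2*(-w - 14) + t*(-11*w^2 + 32*w - 24) - 7*w^3 + 46*w^2 - 24*w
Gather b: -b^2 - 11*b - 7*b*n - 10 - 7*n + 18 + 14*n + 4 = -b^2 + b*(-7*n - 11) + 7*n + 12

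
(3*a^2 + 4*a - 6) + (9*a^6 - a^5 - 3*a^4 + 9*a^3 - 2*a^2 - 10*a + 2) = 9*a^6 - a^5 - 3*a^4 + 9*a^3 + a^2 - 6*a - 4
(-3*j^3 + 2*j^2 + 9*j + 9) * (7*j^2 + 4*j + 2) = -21*j^5 + 2*j^4 + 65*j^3 + 103*j^2 + 54*j + 18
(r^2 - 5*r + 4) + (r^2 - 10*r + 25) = 2*r^2 - 15*r + 29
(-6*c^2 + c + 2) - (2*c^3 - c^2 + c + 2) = -2*c^3 - 5*c^2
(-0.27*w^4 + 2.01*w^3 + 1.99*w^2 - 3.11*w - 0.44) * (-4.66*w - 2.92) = 1.2582*w^5 - 8.5782*w^4 - 15.1426*w^3 + 8.6818*w^2 + 11.1316*w + 1.2848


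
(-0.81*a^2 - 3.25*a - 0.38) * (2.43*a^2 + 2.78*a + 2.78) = -1.9683*a^4 - 10.1493*a^3 - 12.2102*a^2 - 10.0914*a - 1.0564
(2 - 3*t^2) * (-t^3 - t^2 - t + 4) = 3*t^5 + 3*t^4 + t^3 - 14*t^2 - 2*t + 8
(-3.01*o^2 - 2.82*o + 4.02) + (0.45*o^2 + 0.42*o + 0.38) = -2.56*o^2 - 2.4*o + 4.4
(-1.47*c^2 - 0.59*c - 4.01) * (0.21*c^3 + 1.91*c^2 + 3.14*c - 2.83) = -0.3087*c^5 - 2.9316*c^4 - 6.5848*c^3 - 5.3516*c^2 - 10.9217*c + 11.3483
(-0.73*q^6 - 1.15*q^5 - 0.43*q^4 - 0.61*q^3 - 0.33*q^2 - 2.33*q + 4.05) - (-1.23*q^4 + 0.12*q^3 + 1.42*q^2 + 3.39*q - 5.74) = -0.73*q^6 - 1.15*q^5 + 0.8*q^4 - 0.73*q^3 - 1.75*q^2 - 5.72*q + 9.79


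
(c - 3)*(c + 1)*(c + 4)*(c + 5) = c^4 + 7*c^3 - c^2 - 67*c - 60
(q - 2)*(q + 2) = q^2 - 4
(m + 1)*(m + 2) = m^2 + 3*m + 2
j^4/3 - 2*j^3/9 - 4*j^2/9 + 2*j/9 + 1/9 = (j/3 + 1/3)*(j - 1)^2*(j + 1/3)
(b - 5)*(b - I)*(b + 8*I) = b^3 - 5*b^2 + 7*I*b^2 + 8*b - 35*I*b - 40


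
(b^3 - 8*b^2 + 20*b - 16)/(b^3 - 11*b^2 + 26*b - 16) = (b^2 - 6*b + 8)/(b^2 - 9*b + 8)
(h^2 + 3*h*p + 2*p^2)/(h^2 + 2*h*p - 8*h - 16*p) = (h + p)/(h - 8)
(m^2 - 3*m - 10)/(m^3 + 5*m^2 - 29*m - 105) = (m + 2)/(m^2 + 10*m + 21)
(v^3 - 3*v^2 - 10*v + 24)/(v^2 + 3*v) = v - 6 + 8/v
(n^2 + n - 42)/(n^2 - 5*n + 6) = (n^2 + n - 42)/(n^2 - 5*n + 6)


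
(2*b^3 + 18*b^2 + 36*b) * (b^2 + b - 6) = 2*b^5 + 20*b^4 + 42*b^3 - 72*b^2 - 216*b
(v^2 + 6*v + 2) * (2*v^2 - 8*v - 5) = 2*v^4 + 4*v^3 - 49*v^2 - 46*v - 10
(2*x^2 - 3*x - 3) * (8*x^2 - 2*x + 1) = 16*x^4 - 28*x^3 - 16*x^2 + 3*x - 3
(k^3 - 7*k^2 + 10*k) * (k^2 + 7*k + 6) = k^5 - 33*k^3 + 28*k^2 + 60*k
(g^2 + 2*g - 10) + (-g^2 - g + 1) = g - 9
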